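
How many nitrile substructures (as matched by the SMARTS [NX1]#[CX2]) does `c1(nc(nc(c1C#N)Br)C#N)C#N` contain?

3

[NX1]#[CX2] is the SMARTS for a nitrile: a nitrogen triple-bonded to a two-connected carbon.
The molecule carries 3 separate instances of a nitrile (-C#N) meeting every constraint; each maps to a distinct set of atoms, giving 3 matches.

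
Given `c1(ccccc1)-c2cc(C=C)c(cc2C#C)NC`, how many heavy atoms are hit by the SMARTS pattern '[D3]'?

Check the 18 heavy atoms by environment: 5× c (aromatic, D3) → match; 7× c (aromatic, D2) → no; 2× C (D2) → no; 3× C (D1) → no; 1× N (D2) → no.
That gives 5 matching atoms.

5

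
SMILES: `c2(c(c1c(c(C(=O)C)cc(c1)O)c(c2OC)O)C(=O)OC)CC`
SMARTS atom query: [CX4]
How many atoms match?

5

The query [CX4] means: C with X4: aliphatic carbon with exactly 4 total connections (bonds + H).
Check the 23 heavy atoms by environment: 10× c (aromatic, X3) → no; 4× O (X2) → no; 2× C (X3) → no; 2× O (X1) → no; 5× C (X4) → match.
That gives 5 matching atoms.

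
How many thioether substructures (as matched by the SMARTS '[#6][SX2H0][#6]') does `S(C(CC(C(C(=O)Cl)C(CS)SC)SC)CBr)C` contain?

[#6][SX2H0][#6] is the SMARTS for a thioether: an aliphatic sulfur bridging two carbons with no H on the sulfur.
The molecule carries 3 separate instances of a methylthio ether (-SCH3) meeting every constraint; each maps to a distinct set of atoms, giving 3 matches.

3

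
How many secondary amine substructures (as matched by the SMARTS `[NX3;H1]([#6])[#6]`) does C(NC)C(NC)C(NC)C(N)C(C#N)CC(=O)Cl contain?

3

[NX3;H1]([#6])[#6] is the SMARTS for a secondary amine: a trivalent nitrogen with one H, bonded to two carbons.
The molecule carries 3 separate instances of an N-methylamino group (-NHCH3) meeting every constraint; each maps to a distinct set of atoms, giving 3 matches.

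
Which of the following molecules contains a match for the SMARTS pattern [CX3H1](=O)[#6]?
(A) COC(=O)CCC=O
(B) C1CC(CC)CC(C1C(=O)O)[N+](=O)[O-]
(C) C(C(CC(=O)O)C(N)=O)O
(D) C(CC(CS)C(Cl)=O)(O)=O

A

[CX3H1](=O)[#6] describes an sp2 carbon with one H, double-bonded to O and single-bonded to carbon (an aldehyde).
(A) contains an aldehyde (-CHO), which satisfies every atom and bond constraint.
(B) has a carboxylic acid group (-C(=O)OH) but the carbonyl carbon has H0 and is bonded to O, not H1.
(C) has a carboxylic acid group (-C(=O)OH) but the carbonyl carbon has H0 and is bonded to O, not H1.
(D) has a carboxylic acid group (-C(=O)OH) but the carbonyl carbon has H0 and is bonded to O, not H1.
So the answer is (A).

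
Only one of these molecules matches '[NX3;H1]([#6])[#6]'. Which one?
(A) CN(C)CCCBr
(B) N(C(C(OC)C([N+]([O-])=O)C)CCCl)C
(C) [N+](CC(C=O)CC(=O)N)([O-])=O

B

[NX3;H1]([#6])[#6] describes a trivalent nitrogen with one H, bonded to two carbons (a secondary amine).
(A) has a dimethylamino group (-N(CH3)2) but the nitrogen has H0, not H1.
(B) contains an N-methylamino group (-NHCH3), which satisfies every atom and bond constraint.
(C) has a primary amide (-C(=O)NH2) but the -C(=O)NH2 nitrogen has H2, not H1.
So the answer is (B).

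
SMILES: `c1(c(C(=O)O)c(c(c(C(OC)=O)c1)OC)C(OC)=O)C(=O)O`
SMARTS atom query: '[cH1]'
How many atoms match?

1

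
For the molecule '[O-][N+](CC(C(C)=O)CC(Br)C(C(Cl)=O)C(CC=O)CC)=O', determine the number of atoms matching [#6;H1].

5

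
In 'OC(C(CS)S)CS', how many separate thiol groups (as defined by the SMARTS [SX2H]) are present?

[SX2H] is the SMARTS for a thiol: an aliphatic sulfur with two connections, one being H.
The molecule carries 3 separate instances of a thiol (-SH) meeting every constraint; each maps to a distinct set of atoms, giving 3 matches.

3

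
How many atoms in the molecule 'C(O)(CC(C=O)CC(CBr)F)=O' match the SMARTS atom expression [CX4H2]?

3

The query [CX4H2] means: sp3 carbon (X4) with exactly two hydrogens.
Check the 12 heavy atoms by environment: 3× C (H2, X4) → match; 2× C (H1, X4) → no; 1× C (H1, X3) → no; 2× O (H0, X1) → no; 1× C (H0, X3) → no; 1× O (H1, X2) → no; 1× Br (H0, X1) → no; 1× F (H0, X1) → no.
That gives 3 matching atoms.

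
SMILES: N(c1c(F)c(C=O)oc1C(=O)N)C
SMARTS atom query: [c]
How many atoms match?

The query [c] means: lowercase c matches aromatic carbon only.
Check the 13 heavy atoms by environment: 1× o (aromatic) → no; 4× c (aromatic) → match; 2× N → no; 3× C → no; 2× O → no; 1× F → no.
That gives 4 matching atoms.

4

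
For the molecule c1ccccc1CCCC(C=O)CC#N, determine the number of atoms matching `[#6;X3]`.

7

Check the 15 heavy atoms by environment: 5× C (X4) → no; 6× c (aromatic, X3) → match; 1× C (X3) → match; 1× O (X1) → no; 1× C (X2) → no; 1× N (X1) → no.
Summing the matching environments: 6 + 1 = 7 matching atoms.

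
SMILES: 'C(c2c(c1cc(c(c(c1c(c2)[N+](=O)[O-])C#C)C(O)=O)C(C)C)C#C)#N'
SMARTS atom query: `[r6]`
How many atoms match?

10

The query [r6] means: r6 matches atoms in a six-membered ring.
Check the 25 heavy atoms by environment: 10× c (aromatic, in 6-ring) → match; 9× C (acyclic) → no; 3× O (acyclic) → no; 1× N (charge +1, acyclic) → no; 1× O (charge -1, acyclic) → no; 1× N (acyclic) → no.
That gives 10 matching atoms.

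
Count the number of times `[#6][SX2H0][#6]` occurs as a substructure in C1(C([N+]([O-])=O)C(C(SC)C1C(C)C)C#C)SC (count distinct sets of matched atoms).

2

[#6][SX2H0][#6] is the SMARTS for a thioether: an aliphatic sulfur bridging two carbons with no H on the sulfur.
The molecule carries 2 separate instances of a methylthio ether (-SCH3) meeting every constraint; each maps to a distinct set of atoms, giving 2 matches.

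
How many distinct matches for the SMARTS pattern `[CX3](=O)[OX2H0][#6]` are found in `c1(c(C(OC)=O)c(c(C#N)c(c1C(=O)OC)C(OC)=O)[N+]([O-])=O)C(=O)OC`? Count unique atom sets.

[CX3](=O)[OX2H0][#6] is the SMARTS for an ester: a carbonyl carbon bonded to an oxygen that is itself bonded to carbon (no H on that O).
The molecule carries 4 separate instances of a methyl-ester group (-C(=O)OCH3) meeting every constraint; each maps to a distinct set of atoms, giving 4 matches.

4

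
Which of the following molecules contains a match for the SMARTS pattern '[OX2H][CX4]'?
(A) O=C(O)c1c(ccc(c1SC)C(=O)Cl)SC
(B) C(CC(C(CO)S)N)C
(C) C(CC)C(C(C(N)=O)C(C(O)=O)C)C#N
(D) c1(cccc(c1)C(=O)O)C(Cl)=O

[OX2H][CX4] describes a hydroxyl oxygen bound to an sp3 (X4) carbon (an aliphatic alcohol).
(A) has a carboxylic acid group (-C(=O)OH) but the -OH is on a CX3 carbonyl carbon, not a CX4 carbon.
(B) contains a hydroxyl group (-OH), which satisfies every atom and bond constraint.
(C) has a carboxylic acid group (-C(=O)OH) but the -OH is on a CX3 carbonyl carbon, not a CX4 carbon.
(D) has a carboxylic acid group (-C(=O)OH) but the -OH is on a CX3 carbonyl carbon, not a CX4 carbon.
So the answer is (B).

B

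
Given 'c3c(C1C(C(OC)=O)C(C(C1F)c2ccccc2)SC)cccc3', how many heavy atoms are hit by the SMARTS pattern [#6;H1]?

15

The query [#6;H1] means: any carbon bearing exactly one hydrogen.
Check the 24 heavy atoms by environment: 5× C (H1) → match; 1× F (H0) → no; 2× c (aromatic, H0) → no; 10× c (aromatic, H1) → match; 1× C (H0) → no; 2× O (H0) → no; 2× C (H3) → no; 1× S (H0) → no.
Summing the matching environments: 5 + 10 = 15 matching atoms.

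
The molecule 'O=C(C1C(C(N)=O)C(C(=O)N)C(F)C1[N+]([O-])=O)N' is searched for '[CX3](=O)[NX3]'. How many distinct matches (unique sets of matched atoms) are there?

[CX3](=O)[NX3] is the SMARTS for an amide: a carbonyl carbon bonded to a trivalent nitrogen.
The molecule carries 3 separate instances of a primary amide (-C(=O)NH2) meeting every constraint; each maps to a distinct set of atoms, giving 3 matches.

3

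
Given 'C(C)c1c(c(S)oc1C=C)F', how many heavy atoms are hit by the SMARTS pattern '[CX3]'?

The query [CX3] means: C with X3: aliphatic carbon with exactly 3 total connections.
Check the 11 heavy atoms by environment: 1× o (aromatic, X2) → no; 4× c (aromatic, X3) → no; 2× C (X3) → match; 1× S (X2) → no; 1× F (X1) → no; 2× C (X4) → no.
That gives 2 matching atoms.

2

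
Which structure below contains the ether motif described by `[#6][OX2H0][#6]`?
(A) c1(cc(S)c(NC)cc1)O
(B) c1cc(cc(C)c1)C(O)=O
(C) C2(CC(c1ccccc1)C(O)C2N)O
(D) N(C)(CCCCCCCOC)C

D

[#6][OX2H0][#6] describes an aliphatic oxygen bridging two carbons with no H on the oxygen (an ether).
(A) has a hydroxyl group (-OH) but the oxygen has H1, not H0 bridging two carbons.
(B) has a carboxylic acid group (-C(=O)OH) but the -OH oxygen has H1; the =O is OX1, not OX2.
(C) has a hydroxyl group (-OH) but the oxygen has H1, not H0 bridging two carbons.
(D) contains a methoxy ether (-OCH3), which satisfies every atom and bond constraint.
So the answer is (D).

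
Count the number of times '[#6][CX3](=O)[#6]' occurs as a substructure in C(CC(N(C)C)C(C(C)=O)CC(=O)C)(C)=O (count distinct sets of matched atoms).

3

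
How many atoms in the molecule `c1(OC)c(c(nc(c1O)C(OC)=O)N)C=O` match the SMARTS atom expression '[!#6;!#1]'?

The query [!#6;!#1] means: not carbon and not hydrogen — any heteroatom.
Check the 16 heavy atoms by environment: 1× n (aromatic) → match; 5× c (aromatic) → no; 4× C → no; 5× O → match; 1× N → match.
Summing the matching environments: 1 + 5 + 1 = 7 matching atoms.

7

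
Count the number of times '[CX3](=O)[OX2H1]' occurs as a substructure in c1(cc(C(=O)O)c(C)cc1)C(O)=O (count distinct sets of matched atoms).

2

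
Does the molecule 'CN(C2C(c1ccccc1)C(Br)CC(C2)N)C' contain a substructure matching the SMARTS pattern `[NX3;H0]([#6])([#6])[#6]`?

Yes

The pattern [NX3;H0]([#6])([#6])[#6] describes a trivalent nitrogen with no H, bonded to three carbons — a tertiary amine.
The molecule carries a dimethylamino group (-N(CH3)2), whose atoms satisfy every constraint of the query, so the pattern matches.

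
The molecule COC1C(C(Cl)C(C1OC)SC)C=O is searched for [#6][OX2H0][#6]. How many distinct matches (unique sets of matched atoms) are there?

2

[#6][OX2H0][#6] is the SMARTS for an ether: an aliphatic oxygen bridging two carbons with no H on the oxygen.
The molecule carries 2 separate instances of a methoxy ether (-OCH3) meeting every constraint; each maps to a distinct set of atoms, giving 2 matches.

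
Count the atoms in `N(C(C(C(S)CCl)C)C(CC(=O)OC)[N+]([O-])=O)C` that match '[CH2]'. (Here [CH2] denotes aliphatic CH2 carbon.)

2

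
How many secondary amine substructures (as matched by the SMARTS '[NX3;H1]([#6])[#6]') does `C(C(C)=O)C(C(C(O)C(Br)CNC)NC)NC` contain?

3

[NX3;H1]([#6])[#6] is the SMARTS for a secondary amine: a trivalent nitrogen with one H, bonded to two carbons.
The molecule carries 3 separate instances of an N-methylamino group (-NHCH3) meeting every constraint; each maps to a distinct set of atoms, giving 3 matches.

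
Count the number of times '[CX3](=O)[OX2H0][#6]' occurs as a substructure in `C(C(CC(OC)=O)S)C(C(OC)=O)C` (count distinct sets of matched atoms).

2

[CX3](=O)[OX2H0][#6] is the SMARTS for an ester: a carbonyl carbon bonded to an oxygen that is itself bonded to carbon (no H on that O).
The molecule carries 2 separate instances of a methyl-ester group (-C(=O)OCH3) meeting every constraint; each maps to a distinct set of atoms, giving 2 matches.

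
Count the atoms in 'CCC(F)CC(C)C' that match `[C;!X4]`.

Check the 8 heavy atoms by environment: 7× C (X4) → no; 1× F (X1) → no.
No environment satisfies the query, so 0 matching atoms.

0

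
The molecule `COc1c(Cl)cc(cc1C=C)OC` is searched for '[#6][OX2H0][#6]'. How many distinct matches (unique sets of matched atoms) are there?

2

[#6][OX2H0][#6] is the SMARTS for an ether: an aliphatic oxygen bridging two carbons with no H on the oxygen.
The molecule carries 2 separate instances of a methoxy ether (-OCH3) meeting every constraint; each maps to a distinct set of atoms, giving 2 matches.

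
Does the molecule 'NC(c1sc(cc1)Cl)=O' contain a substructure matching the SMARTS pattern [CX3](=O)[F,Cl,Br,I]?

No

The pattern [CX3](=O)[F,Cl,Br,I] describes a carbonyl carbon bonded to a halogen — an acyl halide.
The closest candidate here is a chloro substituent, but the Cl is not on a carbonyl carbon. No other fragment satisfies the full query, so there is no match.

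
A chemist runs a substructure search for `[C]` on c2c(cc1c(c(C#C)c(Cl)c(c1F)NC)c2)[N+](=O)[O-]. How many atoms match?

The query [C] means: uppercase C matches aliphatic (non-aromatic) carbon only.
Check the 19 heavy atoms by environment: 10× c (aromatic) → no; 1× F → no; 3× C → match; 1× Cl → no; 1× N → no; 1× N (charge +1) → no; 1× O (charge -1) → no; 1× O → no.
That gives 3 matching atoms.

3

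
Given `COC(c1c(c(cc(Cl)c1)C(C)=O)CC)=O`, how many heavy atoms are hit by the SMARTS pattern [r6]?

6

The query [r6] means: r6 matches atoms in a six-membered ring.
Check the 16 heavy atoms by environment: 6× c (aromatic, in 6-ring) → match; 6× C (acyclic) → no; 3× O (acyclic) → no; 1× Cl (acyclic) → no.
That gives 6 matching atoms.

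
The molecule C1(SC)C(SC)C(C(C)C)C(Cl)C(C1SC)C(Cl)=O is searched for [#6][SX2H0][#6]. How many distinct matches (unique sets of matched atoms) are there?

3

[#6][SX2H0][#6] is the SMARTS for a thioether: an aliphatic sulfur bridging two carbons with no H on the sulfur.
The molecule carries 3 separate instances of a methylthio ether (-SCH3) meeting every constraint; each maps to a distinct set of atoms, giving 3 matches.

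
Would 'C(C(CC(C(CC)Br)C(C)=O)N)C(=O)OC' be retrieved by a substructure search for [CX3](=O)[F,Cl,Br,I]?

The pattern [CX3](=O)[F,Cl,Br,I] describes a carbonyl carbon bonded to a halogen — an acyl halide.
The closest candidate here is a methyl-ester group (-C(=O)OCH3), but the carbonyl is bonded to -O-C, not to a halogen. No other fragment satisfies the full query, so there is no match.

No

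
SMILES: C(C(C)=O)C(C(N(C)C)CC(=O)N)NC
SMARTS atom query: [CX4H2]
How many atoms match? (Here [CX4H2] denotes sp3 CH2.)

Check the 15 heavy atoms by environment: 2× C (H2, X4) → match; 2× C (H1, X4) → no; 2× C (H0, X3) → no; 2× O (H0, X1) → no; 4× C (H3, X4) → no; 1× N (H0, X3) → no; 1× N (H2, X3) → no; 1× N (H1, X3) → no.
That gives 2 matching atoms.

2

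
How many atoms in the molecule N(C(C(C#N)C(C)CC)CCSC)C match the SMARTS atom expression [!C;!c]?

3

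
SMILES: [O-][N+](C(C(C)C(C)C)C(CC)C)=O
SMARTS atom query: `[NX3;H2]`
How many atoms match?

0

The query [NX3;H2] means: aliphatic N with 3 total connections, two of them H — an -NH2 nitrogen (amine or amide).
Check the 13 heavy atoms by environment: 5× C (H3, X4) → no; 4× C (H1, X4) → no; 1× N (charge +1, H0, X3) → no; 1× O (charge -1, H0, X1) → no; 1× O (H0, X1) → no; 1× C (H2, X4) → no.
No environment satisfies the query, so 0 matching atoms.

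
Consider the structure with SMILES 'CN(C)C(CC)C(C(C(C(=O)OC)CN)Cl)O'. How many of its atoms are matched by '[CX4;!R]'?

10

The query [CX4;!R] means: aliphatic carbon with four total connections, not in a ring.
Check the 17 heavy atoms by environment: 10× C (X4, acyclic) → match; 1× Cl (X1, acyclic) → no; 2× N (X3, acyclic) → no; 1× C (X3, acyclic) → no; 1× O (X1, acyclic) → no; 2× O (X2, acyclic) → no.
That gives 10 matching atoms.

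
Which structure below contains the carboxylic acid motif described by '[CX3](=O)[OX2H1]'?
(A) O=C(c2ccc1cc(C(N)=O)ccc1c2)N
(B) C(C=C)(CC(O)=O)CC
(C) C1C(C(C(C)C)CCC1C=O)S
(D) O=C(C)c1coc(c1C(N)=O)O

[CX3](=O)[OX2H1] describes an sp2 carbon double-bonded to O and single-bonded to an -OH oxygen (a carboxylic acid).
(A) has a primary amide (-C(=O)NH2) but the carbonyl is bonded to N, not to an -OH oxygen.
(B) contains a carboxylic acid group (-C(=O)OH), which satisfies every atom and bond constraint.
(C) has an aldehyde (-CHO) but there is no singly-bonded oxygen on the carbonyl carbon.
(D) has a primary amide (-C(=O)NH2) but the carbonyl is bonded to N, not to an -OH oxygen.
So the answer is (B).

B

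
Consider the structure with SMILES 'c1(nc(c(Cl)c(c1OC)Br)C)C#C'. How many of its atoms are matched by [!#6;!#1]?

4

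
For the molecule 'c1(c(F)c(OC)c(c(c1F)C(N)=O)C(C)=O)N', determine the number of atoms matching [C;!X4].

2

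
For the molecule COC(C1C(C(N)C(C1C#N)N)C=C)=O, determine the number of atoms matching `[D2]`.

The query [D2] means: atom with exactly two heavy-atom neighbours.
Check the 15 heavy atoms by environment: 6× C (D3) → no; 3× N (D1) → no; 1× O (D1) → no; 1× O (D2) → match; 2× C (D1) → no; 2× C (D2) → match.
Summing the matching environments: 1 + 2 = 3 matching atoms.

3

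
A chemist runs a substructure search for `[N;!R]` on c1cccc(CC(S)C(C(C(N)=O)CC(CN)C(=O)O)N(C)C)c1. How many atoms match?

3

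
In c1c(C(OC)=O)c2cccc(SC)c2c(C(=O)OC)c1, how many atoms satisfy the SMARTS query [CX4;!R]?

3

The query [CX4;!R] means: aliphatic carbon with four total connections, not in a ring.
Check the 20 heavy atoms by environment: 10× c (aromatic, X3, in 6-ring) → no; 1× S (X2, acyclic) → no; 3× C (X4, acyclic) → match; 2× C (X3, acyclic) → no; 2× O (X1, acyclic) → no; 2× O (X2, acyclic) → no.
That gives 3 matching atoms.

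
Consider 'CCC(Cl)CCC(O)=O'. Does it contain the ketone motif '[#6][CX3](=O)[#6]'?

No

The pattern [#6][CX3](=O)[#6] describes a carbonyl carbon (no H) flanked by two carbons — a ketone.
The closest candidate here is a carboxylic acid group (-C(=O)OH), but one neighbour of the carbonyl carbon is O, not C. No other fragment satisfies the full query, so there is no match.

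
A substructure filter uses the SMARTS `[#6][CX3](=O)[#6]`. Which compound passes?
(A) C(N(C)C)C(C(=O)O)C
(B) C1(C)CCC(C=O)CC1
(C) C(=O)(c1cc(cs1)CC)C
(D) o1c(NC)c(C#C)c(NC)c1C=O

[#6][CX3](=O)[#6] describes a carbonyl carbon (no H) flanked by two carbons (a ketone).
(A) has a carboxylic acid group (-C(=O)OH) but one neighbour of the carbonyl carbon is O, not C.
(B) has an aldehyde (-CHO) but the carbonyl carbon has H1, so it is not flanked by two carbons.
(C) contains an acetyl/ketone group (-C(=O)CH3), which satisfies every atom and bond constraint.
(D) has an aldehyde (-CHO) but the carbonyl carbon has H1, so it is not flanked by two carbons.
So the answer is (C).

C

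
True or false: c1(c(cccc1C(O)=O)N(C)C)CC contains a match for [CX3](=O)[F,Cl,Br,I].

The pattern [CX3](=O)[F,Cl,Br,I] describes a carbonyl carbon bonded to a halogen — an acyl halide.
The closest candidate here is a carboxylic acid group (-C(=O)OH), but the carbonyl is bonded to -OH, not to a halogen. No other fragment satisfies the full query, so there is no match.

False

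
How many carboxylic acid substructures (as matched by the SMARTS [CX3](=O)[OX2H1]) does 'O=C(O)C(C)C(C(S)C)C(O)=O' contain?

2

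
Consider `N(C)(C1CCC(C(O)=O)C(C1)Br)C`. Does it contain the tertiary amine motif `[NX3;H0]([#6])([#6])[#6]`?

Yes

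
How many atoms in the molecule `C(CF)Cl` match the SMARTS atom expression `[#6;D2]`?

Check the 4 heavy atoms by environment: 2× C (D2) → match; 1× F (D1) → no; 1× Cl (D1) → no.
That gives 2 matching atoms.

2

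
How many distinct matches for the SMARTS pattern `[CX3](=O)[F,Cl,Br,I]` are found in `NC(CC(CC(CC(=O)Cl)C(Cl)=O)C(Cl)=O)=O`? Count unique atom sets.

3

[CX3](=O)[F,Cl,Br,I] is the SMARTS for an acyl halide: a carbonyl carbon bonded to a halogen.
The molecule carries 3 separate instances of an acyl chloride (-C(=O)Cl) meeting every constraint; each maps to a distinct set of atoms, giving 3 matches.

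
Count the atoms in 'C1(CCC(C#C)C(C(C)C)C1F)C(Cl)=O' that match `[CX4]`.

9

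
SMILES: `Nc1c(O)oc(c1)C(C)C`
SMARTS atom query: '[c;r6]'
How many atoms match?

0

The query [c;r6] means: aromatic carbon that belongs to a six-membered ring.
Check the 10 heavy atoms by environment: 1× o (aromatic, in 5-ring) → no; 4× c (aromatic, in 5-ring) → no; 1× N (acyclic) → no; 1× O (acyclic) → no; 3× C (acyclic) → no.
No environment satisfies the query, so 0 matching atoms.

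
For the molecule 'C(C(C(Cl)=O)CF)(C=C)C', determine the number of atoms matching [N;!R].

0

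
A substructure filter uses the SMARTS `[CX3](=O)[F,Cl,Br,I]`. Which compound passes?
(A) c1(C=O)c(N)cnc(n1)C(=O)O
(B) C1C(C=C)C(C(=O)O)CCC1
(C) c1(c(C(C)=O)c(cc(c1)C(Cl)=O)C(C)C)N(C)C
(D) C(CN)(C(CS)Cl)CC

C

[CX3](=O)[F,Cl,Br,I] describes a carbonyl carbon bonded to a halogen (an acyl halide).
(A) has a carboxylic acid group (-C(=O)OH) but the carbonyl is bonded to -OH, not to a halogen.
(B) has a carboxylic acid group (-C(=O)OH) but the carbonyl is bonded to -OH, not to a halogen.
(C) contains an acyl chloride (-C(=O)Cl), which satisfies every atom and bond constraint.
(D) has a chloro substituent but the Cl is not on a carbonyl carbon.
So the answer is (C).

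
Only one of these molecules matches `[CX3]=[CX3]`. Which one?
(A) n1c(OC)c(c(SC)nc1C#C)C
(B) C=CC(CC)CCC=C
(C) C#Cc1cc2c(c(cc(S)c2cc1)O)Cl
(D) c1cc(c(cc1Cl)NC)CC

B

[CX3]=[CX3] describes a non-aromatic C=C double bond between two sp2 carbons (an alkene).
(A) has an ethynyl group (-C#CH) but the C-C bond is a triple bond, not a double bond.
(B) contains a vinyl group (-CH=CH2), which satisfies every atom and bond constraint.
(C) has an ethynyl group (-C#CH) but the C-C bond is a triple bond, not a double bond.
(D) has an ethyl group (-CH2CH3) but its C-C bond is a single bond between CX4 carbons, not CX3=CX3.
So the answer is (B).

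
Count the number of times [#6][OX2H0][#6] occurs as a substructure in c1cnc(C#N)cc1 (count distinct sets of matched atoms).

[#6][OX2H0][#6] is the SMARTS for an ether: an aliphatic oxygen bridging two carbons with no H on the oxygen.
No fragment in the molecule satisfies every constraint, giving 0 matches.

0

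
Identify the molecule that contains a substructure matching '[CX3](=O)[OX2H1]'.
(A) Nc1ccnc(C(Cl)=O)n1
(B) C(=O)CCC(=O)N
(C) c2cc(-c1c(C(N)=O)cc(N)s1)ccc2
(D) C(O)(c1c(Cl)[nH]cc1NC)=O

D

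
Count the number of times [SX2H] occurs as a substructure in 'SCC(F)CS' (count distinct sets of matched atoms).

2

[SX2H] is the SMARTS for a thiol: an aliphatic sulfur with two connections, one being H.
The molecule carries 2 separate instances of a thiol (-SH) meeting every constraint; each maps to a distinct set of atoms, giving 2 matches.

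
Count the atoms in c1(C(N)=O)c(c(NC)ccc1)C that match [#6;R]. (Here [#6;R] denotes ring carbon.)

Check the 12 heavy atoms by environment: 6× c (aromatic, in 6-ring) → match; 2× N (acyclic) → no; 3× C (acyclic) → no; 1× O (acyclic) → no.
That gives 6 matching atoms.

6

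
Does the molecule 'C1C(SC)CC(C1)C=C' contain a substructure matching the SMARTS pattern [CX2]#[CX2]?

No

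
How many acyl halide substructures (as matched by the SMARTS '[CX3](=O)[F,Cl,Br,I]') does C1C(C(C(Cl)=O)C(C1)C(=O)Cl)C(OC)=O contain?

2

[CX3](=O)[F,Cl,Br,I] is the SMARTS for an acyl halide: a carbonyl carbon bonded to a halogen.
The molecule carries 2 separate instances of an acyl chloride (-C(=O)Cl) meeting every constraint; each maps to a distinct set of atoms, giving 2 matches.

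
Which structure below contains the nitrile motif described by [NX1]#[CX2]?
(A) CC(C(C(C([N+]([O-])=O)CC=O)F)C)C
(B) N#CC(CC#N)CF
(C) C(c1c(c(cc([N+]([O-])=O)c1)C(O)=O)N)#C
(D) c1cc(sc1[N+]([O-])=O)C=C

[NX1]#[CX2] describes a nitrogen triple-bonded to a two-connected carbon (a nitrile).
(A) has a nitro group (-[N+](=O)[O-]) but there is no C#N triple bond.
(B) contains a nitrile (-C#N), which satisfies every atom and bond constraint.
(C) has a nitro group (-[N+](=O)[O-]) but there is no C#N triple bond.
(D) has a nitro group (-[N+](=O)[O-]) but there is no C#N triple bond.
So the answer is (B).

B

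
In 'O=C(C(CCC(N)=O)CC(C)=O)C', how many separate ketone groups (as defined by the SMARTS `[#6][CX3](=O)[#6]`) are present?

2

[#6][CX3](=O)[#6] is the SMARTS for a ketone: a carbonyl carbon (no H) flanked by two carbons.
The molecule carries 2 separate instances of an acetyl/ketone group (-C(=O)CH3) meeting every constraint; each maps to a distinct set of atoms, giving 2 matches.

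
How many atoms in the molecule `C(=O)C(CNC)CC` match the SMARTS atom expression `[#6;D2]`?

3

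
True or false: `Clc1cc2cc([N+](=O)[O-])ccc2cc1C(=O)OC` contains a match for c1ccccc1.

True

The pattern c1ccccc1 describes six aromatic carbons in a ring — a benzene ring.
The required atom environment is present in the molecule, so the pattern matches.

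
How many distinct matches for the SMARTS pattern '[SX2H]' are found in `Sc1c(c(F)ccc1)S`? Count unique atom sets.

2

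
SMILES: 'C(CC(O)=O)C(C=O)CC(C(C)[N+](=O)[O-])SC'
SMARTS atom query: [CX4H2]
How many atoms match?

The query [CX4H2] means: sp3 carbon (X4) with exactly two hydrogens.
Check the 17 heavy atoms by environment: 3× C (H2, X4) → match; 3× C (H1, X4) → no; 2× C (H3, X4) → no; 1× C (H0, X3) → no; 3× O (H0, X1) → no; 1× O (H1, X2) → no; 1× S (H0, X2) → no; 1× C (H1, X3) → no; 1× N (charge +1, H0, X3) → no; 1× O (charge -1, H0, X1) → no.
That gives 3 matching atoms.

3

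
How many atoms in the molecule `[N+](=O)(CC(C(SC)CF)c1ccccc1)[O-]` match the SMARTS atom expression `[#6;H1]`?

The query [#6;H1] means: any carbon bearing exactly one hydrogen.
Check the 16 heavy atoms by environment: 2× C (H2) → no; 2× C (H1) → match; 1× F (H0) → no; 1× S (H0) → no; 1× C (H3) → no; 1× N (charge +1, H0) → no; 1× O (charge -1, H0) → no; 1× O (H0) → no; 1× c (aromatic, H0) → no; 5× c (aromatic, H1) → match.
Summing the matching environments: 2 + 5 = 7 matching atoms.

7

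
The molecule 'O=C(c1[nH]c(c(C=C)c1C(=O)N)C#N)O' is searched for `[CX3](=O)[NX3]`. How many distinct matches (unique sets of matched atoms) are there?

1

[CX3](=O)[NX3] is the SMARTS for an amide: a carbonyl carbon bonded to a trivalent nitrogen.
Exactly one fragment in the molecule meets all constraints, giving 1 match.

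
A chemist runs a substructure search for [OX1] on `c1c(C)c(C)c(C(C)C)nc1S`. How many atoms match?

0

Check the 12 heavy atoms by environment: 1× n (aromatic, X2) → no; 5× c (aromatic, X3) → no; 5× C (X4) → no; 1× S (X2) → no.
No environment satisfies the query, so 0 matching atoms.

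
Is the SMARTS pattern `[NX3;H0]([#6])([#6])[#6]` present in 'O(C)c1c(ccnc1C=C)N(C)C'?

The pattern [NX3;H0]([#6])([#6])[#6] describes a trivalent nitrogen with no H, bonded to three carbons — a tertiary amine.
The molecule carries a dimethylamino group (-N(CH3)2), whose atoms satisfy every constraint of the query, so the pattern matches.

Yes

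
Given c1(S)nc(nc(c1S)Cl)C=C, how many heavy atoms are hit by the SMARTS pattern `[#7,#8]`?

Check the 11 heavy atoms by environment: 2× n (aromatic) → match; 4× c (aromatic) → no; 2× C → no; 2× S → no; 1× Cl → no.
That gives 2 matching atoms.

2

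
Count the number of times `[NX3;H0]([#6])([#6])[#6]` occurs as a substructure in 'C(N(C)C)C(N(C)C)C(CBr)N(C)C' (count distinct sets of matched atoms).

3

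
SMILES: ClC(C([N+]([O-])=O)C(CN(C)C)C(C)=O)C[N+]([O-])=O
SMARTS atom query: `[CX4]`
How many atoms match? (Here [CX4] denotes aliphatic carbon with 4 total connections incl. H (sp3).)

8

The query [CX4] means: C with X4: aliphatic carbon with exactly 4 total connections (bonds + H).
Check the 18 heavy atoms by environment: 8× C (X4) → match; 1× N (X3) → no; 1× Cl (X1) → no; 1× C (X3) → no; 3× O (X1) → no; 2× N (charge +1, X3) → no; 2× O (charge -1, X1) → no.
That gives 8 matching atoms.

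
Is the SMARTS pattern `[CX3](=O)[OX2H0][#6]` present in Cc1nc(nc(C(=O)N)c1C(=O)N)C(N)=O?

The pattern [CX3](=O)[OX2H0][#6] describes a carbonyl carbon bonded to an oxygen that is itself bonded to carbon (no H on that O) — an ester.
The closest candidate here is a primary amide (-C(=O)NH2), but the carbonyl is bonded to N, not to an O-C linkage. No other fragment satisfies the full query, so there is no match.

No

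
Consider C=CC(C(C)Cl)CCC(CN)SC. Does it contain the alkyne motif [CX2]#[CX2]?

The pattern [CX2]#[CX2] describes a carbon-carbon triple bond — an alkyne.
The closest candidate here is a vinyl group (-CH=CH2), but the C=C is a double bond; both carbons are CX3, not CX2. No other fragment satisfies the full query, so there is no match.

No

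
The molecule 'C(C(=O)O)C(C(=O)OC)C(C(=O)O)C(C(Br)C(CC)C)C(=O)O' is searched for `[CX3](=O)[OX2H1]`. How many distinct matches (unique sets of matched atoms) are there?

[CX3](=O)[OX2H1] is the SMARTS for a carboxylic acid: an sp2 carbon double-bonded to O and single-bonded to an -OH oxygen.
The molecule carries 3 separate instances of a carboxylic acid group (-C(=O)OH) meeting every constraint; each maps to a distinct set of atoms, giving 3 matches.

3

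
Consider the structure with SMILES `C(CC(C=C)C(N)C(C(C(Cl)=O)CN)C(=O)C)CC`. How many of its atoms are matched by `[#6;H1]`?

Check the 19 heavy atoms by environment: 5× C (H2) → no; 5× C (H1) → match; 2× C (H0) → no; 2× O (H0) → no; 2× C (H3) → no; 1× Cl (H0) → no; 2× N (H2) → no.
That gives 5 matching atoms.

5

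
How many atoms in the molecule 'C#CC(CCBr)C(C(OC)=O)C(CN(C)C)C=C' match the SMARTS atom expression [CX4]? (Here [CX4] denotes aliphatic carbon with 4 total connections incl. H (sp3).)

The query [CX4] means: C with X4: aliphatic carbon with exactly 4 total connections (bonds + H).
Check the 18 heavy atoms by environment: 9× C (X4) → match; 3× C (X3) → no; 2× C (X2) → no; 1× O (X1) → no; 1× O (X2) → no; 1× N (X3) → no; 1× Br (X1) → no.
That gives 9 matching atoms.

9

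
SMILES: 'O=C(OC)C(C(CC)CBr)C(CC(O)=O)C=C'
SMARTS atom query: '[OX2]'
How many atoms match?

2

Check the 17 heavy atoms by environment: 8× C (X4) → no; 1× Br (X1) → no; 4× C (X3) → no; 2× O (X1) → no; 2× O (X2) → match.
That gives 2 matching atoms.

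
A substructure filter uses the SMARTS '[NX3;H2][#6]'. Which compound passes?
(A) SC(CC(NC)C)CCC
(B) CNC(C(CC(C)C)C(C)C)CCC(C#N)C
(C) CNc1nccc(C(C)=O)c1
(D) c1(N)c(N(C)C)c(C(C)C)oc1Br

[NX3;H2][#6] describes a trivalent nitrogen with two H attached to carbon (a primary amine).
(A) has an N-methylamino group (-NHCH3) but the nitrogen bears two carbons and only one H (H1), not H2.
(B) has a nitrile (-C#N) but the nitrogen is NX1 (triple-bonded), not NX3 with two H.
(C) has an N-methylamino group (-NHCH3) but the nitrogen bears two carbons and only one H (H1), not H2.
(D) contains a primary amino group (-NH2), which satisfies every atom and bond constraint.
So the answer is (D).

D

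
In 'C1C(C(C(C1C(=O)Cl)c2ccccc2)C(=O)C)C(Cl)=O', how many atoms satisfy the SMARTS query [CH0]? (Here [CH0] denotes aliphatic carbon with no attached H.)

3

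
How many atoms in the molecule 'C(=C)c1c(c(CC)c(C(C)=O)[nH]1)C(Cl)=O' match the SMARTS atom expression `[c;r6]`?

0

Check the 15 heavy atoms by environment: 1× n (aromatic, in 5-ring) → no; 4× c (aromatic, in 5-ring) → no; 7× C (acyclic) → no; 2× O (acyclic) → no; 1× Cl (acyclic) → no.
No environment satisfies the query, so 0 matching atoms.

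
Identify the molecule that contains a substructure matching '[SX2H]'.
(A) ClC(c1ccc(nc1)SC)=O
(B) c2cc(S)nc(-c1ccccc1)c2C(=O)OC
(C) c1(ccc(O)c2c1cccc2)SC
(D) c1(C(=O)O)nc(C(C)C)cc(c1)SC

B

[SX2H] describes an aliphatic sulfur with two connections, one being H (a thiol).
(A) has a methylthio ether (-SCH3) but the sulfur has H0 (bonded to two carbons), not H1.
(B) contains a thiol (-SH), which satisfies every atom and bond constraint.
(C) has a methylthio ether (-SCH3) but the sulfur has H0 (bonded to two carbons), not H1.
(D) has a methylthio ether (-SCH3) but the sulfur has H0 (bonded to two carbons), not H1.
So the answer is (B).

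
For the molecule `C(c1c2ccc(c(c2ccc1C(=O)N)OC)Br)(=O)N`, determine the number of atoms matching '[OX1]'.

The query [OX1] means: aliphatic oxygen with one total connection — typically a carbonyl =O or an oxide.
Check the 19 heavy atoms by environment: 10× c (aromatic, X3) → no; 2× C (X3) → no; 2× O (X1) → match; 2× N (X3) → no; 1× O (X2) → no; 1× C (X4) → no; 1× Br (X1) → no.
That gives 2 matching atoms.

2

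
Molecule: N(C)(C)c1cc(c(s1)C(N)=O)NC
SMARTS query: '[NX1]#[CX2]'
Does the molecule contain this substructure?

No

The pattern [NX1]#[CX2] describes a nitrogen triple-bonded to a two-connected carbon — a nitrile.
The closest candidate here is a primary amide (-C(=O)NH2), but the nitrogen is NX3, not NX1. No other fragment satisfies the full query, so there is no match.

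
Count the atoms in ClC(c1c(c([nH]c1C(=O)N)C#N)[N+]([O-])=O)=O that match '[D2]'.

2

The query [D2] means: atom with exactly two heavy-atom neighbours.
Check the 16 heavy atoms by environment: 1× n (aromatic, D2) → match; 4× c (aromatic, D3) → no; 2× C (D3) → no; 3× O (D1) → no; 2× N (D1) → no; 1× N (charge +1, D3) → no; 1× O (charge -1, D1) → no; 1× Cl (D1) → no; 1× C (D2) → match.
Summing the matching environments: 1 + 1 = 2 matching atoms.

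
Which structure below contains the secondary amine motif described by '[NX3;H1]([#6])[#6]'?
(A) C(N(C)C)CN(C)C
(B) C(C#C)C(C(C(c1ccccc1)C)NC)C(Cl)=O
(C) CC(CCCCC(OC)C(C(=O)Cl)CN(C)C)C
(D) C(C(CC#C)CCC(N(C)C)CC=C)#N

B

[NX3;H1]([#6])[#6] describes a trivalent nitrogen with one H, bonded to two carbons (a secondary amine).
(A) has a dimethylamino group (-N(CH3)2) but the nitrogen has H0, not H1.
(B) contains an N-methylamino group (-NHCH3), which satisfies every atom and bond constraint.
(C) has a dimethylamino group (-N(CH3)2) but the nitrogen has H0, not H1.
(D) has a dimethylamino group (-N(CH3)2) but the nitrogen has H0, not H1.
So the answer is (B).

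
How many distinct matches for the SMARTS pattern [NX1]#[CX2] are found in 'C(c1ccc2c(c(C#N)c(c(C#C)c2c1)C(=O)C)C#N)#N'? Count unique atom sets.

3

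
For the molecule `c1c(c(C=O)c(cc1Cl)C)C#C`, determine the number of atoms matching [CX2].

2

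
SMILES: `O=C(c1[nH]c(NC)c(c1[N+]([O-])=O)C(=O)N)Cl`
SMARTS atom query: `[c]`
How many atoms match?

The query [c] means: lowercase c matches aromatic carbon only.
Check the 16 heavy atoms by environment: 1× n (aromatic) → no; 4× c (aromatic) → match; 3× C → no; 3× O → no; 2× N → no; 1× Cl → no; 1× N (charge +1) → no; 1× O (charge -1) → no.
That gives 4 matching atoms.

4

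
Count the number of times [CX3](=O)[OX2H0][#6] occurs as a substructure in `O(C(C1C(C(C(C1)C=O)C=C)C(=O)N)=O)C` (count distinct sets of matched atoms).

1

[CX3](=O)[OX2H0][#6] is the SMARTS for an ester: a carbonyl carbon bonded to an oxygen that is itself bonded to carbon (no H on that O).
Exactly one fragment in the molecule meets all constraints, giving 1 match.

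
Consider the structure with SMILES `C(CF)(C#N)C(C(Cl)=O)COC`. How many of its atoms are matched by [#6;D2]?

3

Check the 12 heavy atoms by environment: 3× C (D2) → match; 3× C (D3) → no; 1× N (D1) → no; 1× O (D2) → no; 1× C (D1) → no; 1× O (D1) → no; 1× Cl (D1) → no; 1× F (D1) → no.
That gives 3 matching atoms.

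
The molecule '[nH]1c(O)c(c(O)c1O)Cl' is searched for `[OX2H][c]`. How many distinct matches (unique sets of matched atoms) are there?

[OX2H][c] is the SMARTS for a phenol: a hydroxyl oxygen attached to an aromatic carbon.
The molecule carries 3 separate instances of a hydroxyl group (-OH) meeting every constraint; each maps to a distinct set of atoms, giving 3 matches.

3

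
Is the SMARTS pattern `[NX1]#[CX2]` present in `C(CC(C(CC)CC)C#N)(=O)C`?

Yes

The pattern [NX1]#[CX2] describes a nitrogen triple-bonded to a two-connected carbon — a nitrile.
The molecule carries a nitrile (-C#N), whose atoms satisfy every constraint of the query, so the pattern matches.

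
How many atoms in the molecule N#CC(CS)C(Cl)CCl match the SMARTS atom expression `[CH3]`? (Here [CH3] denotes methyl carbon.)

The query [CH3] means: aliphatic carbon with exactly three hydrogens.
Check the 9 heavy atoms by environment: 2× C (H2) → no; 2× C (H1) → no; 2× Cl (H0) → no; 1× S (H1) → no; 1× C (H0) → no; 1× N (H0) → no.
No environment satisfies the query, so 0 matching atoms.

0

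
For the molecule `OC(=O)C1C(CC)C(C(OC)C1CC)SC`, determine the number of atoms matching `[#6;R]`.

The query [#6;R] means: carbon that is part of a ring.
Check the 16 heavy atoms by environment: 5× C (in 5-ring) → match; 7× C (acyclic) → no; 1× S (acyclic) → no; 3× O (acyclic) → no.
That gives 5 matching atoms.

5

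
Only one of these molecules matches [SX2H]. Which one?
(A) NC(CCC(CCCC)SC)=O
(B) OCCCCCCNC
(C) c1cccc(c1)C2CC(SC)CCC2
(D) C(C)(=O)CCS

D

[SX2H] describes an aliphatic sulfur with two connections, one being H (a thiol).
(A) has a methylthio ether (-SCH3) but the sulfur has H0 (bonded to two carbons), not H1.
(B) has a hydroxyl group (-OH) but it is an -OH, not an -SH.
(C) has a methylthio ether (-SCH3) but the sulfur has H0 (bonded to two carbons), not H1.
(D) contains a thiol (-SH), which satisfies every atom and bond constraint.
So the answer is (D).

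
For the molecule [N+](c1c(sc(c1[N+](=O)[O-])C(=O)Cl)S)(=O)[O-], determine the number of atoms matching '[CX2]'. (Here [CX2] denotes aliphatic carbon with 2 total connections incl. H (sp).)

0

The query [CX2] means: C with X2: aliphatic carbon with exactly 2 total connections.
Check the 15 heavy atoms by environment: 1× s (aromatic, X2) → no; 4× c (aromatic, X3) → no; 2× N (charge +1, X3) → no; 2× O (charge -1, X1) → no; 3× O (X1) → no; 1× C (X3) → no; 1× Cl (X1) → no; 1× S (X2) → no.
No environment satisfies the query, so 0 matching atoms.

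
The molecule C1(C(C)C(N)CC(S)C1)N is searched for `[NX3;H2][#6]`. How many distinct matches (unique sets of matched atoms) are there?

2

[NX3;H2][#6] is the SMARTS for a primary amine: a trivalent nitrogen with two H attached to carbon.
The molecule carries 2 separate instances of a primary amino group (-NH2) meeting every constraint; each maps to a distinct set of atoms, giving 2 matches.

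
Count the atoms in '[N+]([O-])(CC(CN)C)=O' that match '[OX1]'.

The query [OX1] means: aliphatic oxygen with one total connection — typically a carbonyl =O or an oxide.
Check the 8 heavy atoms by environment: 4× C (X4) → no; 1× N (charge +1, X3) → no; 1× O (charge -1, X1) → match; 1× O (X1) → match; 1× N (X3) → no.
Summing the matching environments: 1 + 1 = 2 matching atoms.

2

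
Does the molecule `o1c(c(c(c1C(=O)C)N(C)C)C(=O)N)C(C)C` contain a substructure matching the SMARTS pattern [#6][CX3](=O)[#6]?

Yes

The pattern [#6][CX3](=O)[#6] describes a carbonyl carbon (no H) flanked by two carbons — a ketone.
The molecule carries an acetyl/ketone group (-C(=O)CH3), whose atoms satisfy every constraint of the query, so the pattern matches.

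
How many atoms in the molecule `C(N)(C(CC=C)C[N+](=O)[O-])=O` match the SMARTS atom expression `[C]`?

6

The query [C] means: uppercase C matches aliphatic (non-aromatic) carbon only.
Check the 11 heavy atoms by environment: 6× C → match; 1× N (charge +1) → no; 1× O (charge -1) → no; 2× O → no; 1× N → no.
That gives 6 matching atoms.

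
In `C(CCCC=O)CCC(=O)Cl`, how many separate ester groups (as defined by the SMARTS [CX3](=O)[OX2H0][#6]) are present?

0

[CX3](=O)[OX2H0][#6] is the SMARTS for an ester: a carbonyl carbon bonded to an oxygen that is itself bonded to carbon (no H on that O).
No fragment in the molecule satisfies every constraint, giving 0 matches.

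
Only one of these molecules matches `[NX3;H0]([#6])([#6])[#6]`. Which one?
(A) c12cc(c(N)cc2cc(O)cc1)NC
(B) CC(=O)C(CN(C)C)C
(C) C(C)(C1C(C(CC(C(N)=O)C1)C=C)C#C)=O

[NX3;H0]([#6])([#6])[#6] describes a trivalent nitrogen with no H, bonded to three carbons (a tertiary amine).
(A) has a primary amino group (-NH2) but the nitrogen has H2, not H0 with three carbons.
(B) contains a dimethylamino group (-N(CH3)2), which satisfies every atom and bond constraint.
(C) has a primary amide (-C(=O)NH2) but the amide nitrogen has H2 and only one carbon neighbour.
So the answer is (B).

B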